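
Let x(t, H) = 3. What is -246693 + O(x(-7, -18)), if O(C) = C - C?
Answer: -246693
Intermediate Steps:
O(C) = 0
-246693 + O(x(-7, -18)) = -246693 + 0 = -246693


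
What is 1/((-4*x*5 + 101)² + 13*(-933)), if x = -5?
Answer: 1/28272 ≈ 3.5371e-5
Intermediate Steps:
1/((-4*x*5 + 101)² + 13*(-933)) = 1/((-4*(-5)*5 + 101)² + 13*(-933)) = 1/((20*5 + 101)² - 12129) = 1/((100 + 101)² - 12129) = 1/(201² - 12129) = 1/(40401 - 12129) = 1/28272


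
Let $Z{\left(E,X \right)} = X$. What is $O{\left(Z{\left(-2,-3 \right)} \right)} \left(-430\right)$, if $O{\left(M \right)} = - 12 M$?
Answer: $-15480$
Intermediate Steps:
$O{\left(Z{\left(-2,-3 \right)} \right)} \left(-430\right) = \left(-12\right) \left(-3\right) \left(-430\right) = 36 \left(-430\right) = -15480$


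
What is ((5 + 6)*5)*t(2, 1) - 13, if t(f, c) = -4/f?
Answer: -123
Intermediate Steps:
((5 + 6)*5)*t(2, 1) - 13 = ((5 + 6)*5)*(-4/2) - 13 = (11*5)*(-4*½) - 13 = 55*(-2) - 13 = -110 - 13 = -123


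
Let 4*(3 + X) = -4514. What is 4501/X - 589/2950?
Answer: -27888807/6675850 ≈ -4.1776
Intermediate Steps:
X = -2263/2 (X = -3 + (1/4)*(-4514) = -3 - 2257/2 = -2263/2 ≈ -1131.5)
4501/X - 589/2950 = 4501/(-2263/2) - 589/2950 = 4501*(-2/2263) - 589*1/2950 = -9002/2263 - 589/2950 = -27888807/6675850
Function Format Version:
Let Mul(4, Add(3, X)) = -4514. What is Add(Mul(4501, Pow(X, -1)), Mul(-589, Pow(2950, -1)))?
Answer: Rational(-27888807, 6675850) ≈ -4.1776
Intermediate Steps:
X = Rational(-2263, 2) (X = Add(-3, Mul(Rational(1, 4), -4514)) = Add(-3, Rational(-2257, 2)) = Rational(-2263, 2) ≈ -1131.5)
Add(Mul(4501, Pow(X, -1)), Mul(-589, Pow(2950, -1))) = Add(Mul(4501, Pow(Rational(-2263, 2), -1)), Mul(-589, Pow(2950, -1))) = Add(Mul(4501, Rational(-2, 2263)), Mul(-589, Rational(1, 2950))) = Add(Rational(-9002, 2263), Rational(-589, 2950)) = Rational(-27888807, 6675850)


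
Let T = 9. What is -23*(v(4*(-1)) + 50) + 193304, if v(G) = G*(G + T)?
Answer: 192614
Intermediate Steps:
v(G) = G*(9 + G) (v(G) = G*(G + 9) = G*(9 + G))
-23*(v(4*(-1)) + 50) + 193304 = -23*((4*(-1))*(9 + 4*(-1)) + 50) + 193304 = -23*(-4*(9 - 4) + 50) + 193304 = -23*(-4*5 + 50) + 193304 = -23*(-20 + 50) + 193304 = -23*30 + 193304 = -690 + 193304 = 192614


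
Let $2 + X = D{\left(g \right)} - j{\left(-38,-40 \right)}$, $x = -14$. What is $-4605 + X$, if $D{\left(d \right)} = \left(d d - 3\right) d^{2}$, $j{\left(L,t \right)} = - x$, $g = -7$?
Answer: $-2367$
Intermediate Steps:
$j{\left(L,t \right)} = 14$ ($j{\left(L,t \right)} = \left(-1\right) \left(-14\right) = 14$)
$D{\left(d \right)} = d^{2} \left(-3 + d^{2}\right)$ ($D{\left(d \right)} = \left(d^{2} - 3\right) d^{2} = \left(-3 + d^{2}\right) d^{2} = d^{2} \left(-3 + d^{2}\right)$)
$X = 2238$ ($X = -2 - \left(14 - \left(-7\right)^{2} \left(-3 + \left(-7\right)^{2}\right)\right) = -2 - \left(14 - 49 \left(-3 + 49\right)\right) = -2 + \left(49 \cdot 46 - 14\right) = -2 + \left(2254 - 14\right) = -2 + 2240 = 2238$)
$-4605 + X = -4605 + 2238 = -2367$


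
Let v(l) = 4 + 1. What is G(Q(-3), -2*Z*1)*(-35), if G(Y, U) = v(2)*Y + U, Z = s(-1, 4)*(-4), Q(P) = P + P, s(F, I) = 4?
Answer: -70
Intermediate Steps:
Q(P) = 2*P
Z = -16 (Z = 4*(-4) = -16)
v(l) = 5
G(Y, U) = U + 5*Y (G(Y, U) = 5*Y + U = U + 5*Y)
G(Q(-3), -2*Z*1)*(-35) = (-2*(-16)*1 + 5*(2*(-3)))*(-35) = (32*1 + 5*(-6))*(-35) = (32 - 30)*(-35) = 2*(-35) = -70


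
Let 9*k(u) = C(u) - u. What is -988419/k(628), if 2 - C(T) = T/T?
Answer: 2965257/209 ≈ 14188.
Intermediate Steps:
C(T) = 1 (C(T) = 2 - T/T = 2 - 1*1 = 2 - 1 = 1)
k(u) = ⅑ - u/9 (k(u) = (1 - u)/9 = ⅑ - u/9)
-988419/k(628) = -988419/(⅑ - ⅑*628) = -988419/(⅑ - 628/9) = -988419/(-209/3) = -988419*(-3/209) = 2965257/209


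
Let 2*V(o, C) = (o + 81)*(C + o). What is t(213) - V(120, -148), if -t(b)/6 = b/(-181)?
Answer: 510612/181 ≈ 2821.1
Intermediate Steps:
V(o, C) = (81 + o)*(C + o)/2 (V(o, C) = ((o + 81)*(C + o))/2 = ((81 + o)*(C + o))/2 = (81 + o)*(C + o)/2)
t(b) = 6*b/181 (t(b) = -6*b/(-181) = -6*b*(-1)/181 = -(-6)*b/181 = 6*b/181)
t(213) - V(120, -148) = (6/181)*213 - ((½)*120² + (81/2)*(-148) + (81/2)*120 + (½)*(-148)*120) = 1278/181 - ((½)*14400 - 5994 + 4860 - 8880) = 1278/181 - (7200 - 5994 + 4860 - 8880) = 1278/181 - 1*(-2814) = 1278/181 + 2814 = 510612/181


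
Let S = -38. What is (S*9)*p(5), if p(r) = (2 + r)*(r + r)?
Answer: -23940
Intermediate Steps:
p(r) = 2*r*(2 + r) (p(r) = (2 + r)*(2*r) = 2*r*(2 + r))
(S*9)*p(5) = (-38*9)*(2*5*(2 + 5)) = -684*5*7 = -342*70 = -23940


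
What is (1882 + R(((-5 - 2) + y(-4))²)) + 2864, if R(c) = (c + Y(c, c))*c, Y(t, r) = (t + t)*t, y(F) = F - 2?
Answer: 9686925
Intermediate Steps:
y(F) = -2 + F
Y(t, r) = 2*t² (Y(t, r) = (2*t)*t = 2*t²)
R(c) = c*(c + 2*c²) (R(c) = (c + 2*c²)*c = c*(c + 2*c²))
(1882 + R(((-5 - 2) + y(-4))²)) + 2864 = (1882 + (((-5 - 2) + (-2 - 4))²)²*(1 + 2*((-5 - 2) + (-2 - 4))²)) + 2864 = (1882 + ((-7 - 6)²)²*(1 + 2*(-7 - 6)²)) + 2864 = (1882 + ((-13)²)²*(1 + 2*(-13)²)) + 2864 = (1882 + 169²*(1 + 2*169)) + 2864 = (1882 + 28561*(1 + 338)) + 2864 = (1882 + 28561*339) + 2864 = (1882 + 9682179) + 2864 = 9684061 + 2864 = 9686925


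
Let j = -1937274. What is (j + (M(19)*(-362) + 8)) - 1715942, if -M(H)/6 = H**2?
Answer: -2869116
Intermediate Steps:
M(H) = -6*H**2
(j + (M(19)*(-362) + 8)) - 1715942 = (-1937274 + (-6*19**2*(-362) + 8)) - 1715942 = (-1937274 + (-6*361*(-362) + 8)) - 1715942 = (-1937274 + (-2166*(-362) + 8)) - 1715942 = (-1937274 + (784092 + 8)) - 1715942 = (-1937274 + 784100) - 1715942 = -1153174 - 1715942 = -2869116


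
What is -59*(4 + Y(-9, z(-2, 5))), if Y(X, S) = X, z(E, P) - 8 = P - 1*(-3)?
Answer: 295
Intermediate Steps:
z(E, P) = 11 + P (z(E, P) = 8 + (P - 1*(-3)) = 8 + (P + 3) = 8 + (3 + P) = 11 + P)
-59*(4 + Y(-9, z(-2, 5))) = -59*(4 - 9) = -59*(-5) = 295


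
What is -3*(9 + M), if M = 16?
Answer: -75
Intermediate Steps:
-3*(9 + M) = -3*(9 + 16) = -3*25 = -75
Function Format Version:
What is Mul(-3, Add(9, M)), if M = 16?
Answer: -75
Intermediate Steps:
Mul(-3, Add(9, M)) = Mul(-3, Add(9, 16)) = Mul(-3, 25) = -75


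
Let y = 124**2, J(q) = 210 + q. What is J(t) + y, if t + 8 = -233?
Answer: 15345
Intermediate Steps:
t = -241 (t = -8 - 233 = -241)
y = 15376
J(t) + y = (210 - 241) + 15376 = -31 + 15376 = 15345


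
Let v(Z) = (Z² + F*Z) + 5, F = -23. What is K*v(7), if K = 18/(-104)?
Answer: 963/52 ≈ 18.519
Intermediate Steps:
v(Z) = 5 + Z² - 23*Z (v(Z) = (Z² - 23*Z) + 5 = 5 + Z² - 23*Z)
K = -9/52 (K = 18*(-1/104) = -9/52 ≈ -0.17308)
K*v(7) = -9*(5 + 7² - 23*7)/52 = -9*(5 + 49 - 161)/52 = -9/52*(-107) = 963/52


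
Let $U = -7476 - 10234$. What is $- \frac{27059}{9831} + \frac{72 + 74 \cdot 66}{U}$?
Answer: $- \frac{37709809}{12436215} \approx -3.0323$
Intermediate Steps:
$U = -17710$
$- \frac{27059}{9831} + \frac{72 + 74 \cdot 66}{U} = - \frac{27059}{9831} + \frac{72 + 74 \cdot 66}{-17710} = \left(-27059\right) \frac{1}{9831} + \left(72 + 4884\right) \left(- \frac{1}{17710}\right) = - \frac{27059}{9831} + 4956 \left(- \frac{1}{17710}\right) = - \frac{27059}{9831} - \frac{354}{1265} = - \frac{37709809}{12436215}$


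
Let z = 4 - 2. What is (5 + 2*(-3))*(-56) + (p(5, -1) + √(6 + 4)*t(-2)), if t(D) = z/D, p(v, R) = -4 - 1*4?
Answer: 48 - √10 ≈ 44.838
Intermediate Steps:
z = 2
p(v, R) = -8 (p(v, R) = -4 - 4 = -8)
t(D) = 2/D
(5 + 2*(-3))*(-56) + (p(5, -1) + √(6 + 4)*t(-2)) = (5 + 2*(-3))*(-56) + (-8 + √(6 + 4)*(2/(-2))) = (5 - 6)*(-56) + (-8 + √10*(2*(-½))) = -1*(-56) + (-8 + √10*(-1)) = 56 + (-8 - √10) = 48 - √10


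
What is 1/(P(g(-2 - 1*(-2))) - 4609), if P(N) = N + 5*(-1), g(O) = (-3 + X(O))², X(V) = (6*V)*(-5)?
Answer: -1/4605 ≈ -0.00021716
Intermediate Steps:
X(V) = -30*V
g(O) = (-3 - 30*O)²
P(N) = -5 + N (P(N) = N - 5 = -5 + N)
1/(P(g(-2 - 1*(-2))) - 4609) = 1/((-5 + 9*(1 + 10*(-2 - 1*(-2)))²) - 4609) = 1/((-5 + 9*(1 + 10*(-2 + 2))²) - 4609) = 1/((-5 + 9*(1 + 10*0)²) - 4609) = 1/((-5 + 9*(1 + 0)²) - 4609) = 1/((-5 + 9*1²) - 4609) = 1/((-5 + 9*1) - 4609) = 1/((-5 + 9) - 4609) = 1/(4 - 4609) = 1/(-4605) = -1/4605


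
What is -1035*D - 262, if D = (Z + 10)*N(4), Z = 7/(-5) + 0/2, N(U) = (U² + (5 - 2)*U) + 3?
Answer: -276193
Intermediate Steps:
N(U) = 3 + U² + 3*U (N(U) = (U² + 3*U) + 3 = 3 + U² + 3*U)
Z = -7/5 (Z = 7*(-⅕) + 0*(½) = -7/5 + 0 = -7/5 ≈ -1.4000)
D = 1333/5 (D = (-7/5 + 10)*(3 + 4² + 3*4) = 43*(3 + 16 + 12)/5 = (43/5)*31 = 1333/5 ≈ 266.60)
-1035*D - 262 = -1035*1333/5 - 262 = -275931 - 262 = -276193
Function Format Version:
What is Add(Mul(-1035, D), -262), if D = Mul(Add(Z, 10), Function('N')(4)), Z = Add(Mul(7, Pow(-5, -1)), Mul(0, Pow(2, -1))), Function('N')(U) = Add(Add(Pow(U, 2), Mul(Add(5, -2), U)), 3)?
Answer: -276193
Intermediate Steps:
Function('N')(U) = Add(3, Pow(U, 2), Mul(3, U)) (Function('N')(U) = Add(Add(Pow(U, 2), Mul(3, U)), 3) = Add(3, Pow(U, 2), Mul(3, U)))
Z = Rational(-7, 5) (Z = Add(Mul(7, Rational(-1, 5)), Mul(0, Rational(1, 2))) = Add(Rational(-7, 5), 0) = Rational(-7, 5) ≈ -1.4000)
D = Rational(1333, 5) (D = Mul(Add(Rational(-7, 5), 10), Add(3, Pow(4, 2), Mul(3, 4))) = Mul(Rational(43, 5), Add(3, 16, 12)) = Mul(Rational(43, 5), 31) = Rational(1333, 5) ≈ 266.60)
Add(Mul(-1035, D), -262) = Add(Mul(-1035, Rational(1333, 5)), -262) = Add(-275931, -262) = -276193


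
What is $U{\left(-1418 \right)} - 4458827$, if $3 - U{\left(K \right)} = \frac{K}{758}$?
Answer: $- \frac{1689893587}{379} \approx -4.4588 \cdot 10^{6}$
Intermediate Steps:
$U{\left(K \right)} = 3 - \frac{K}{758}$
$U{\left(-1418 \right)} - 4458827 = \left(3 - - \frac{709}{379}\right) - 4458827 = \left(3 + \frac{709}{379}\right) - 4458827 = \frac{1846}{379} - 4458827 = - \frac{1689893587}{379}$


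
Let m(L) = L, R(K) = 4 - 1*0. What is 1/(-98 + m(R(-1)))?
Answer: -1/94 ≈ -0.010638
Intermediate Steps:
R(K) = 4 (R(K) = 4 + 0 = 4)
1/(-98 + m(R(-1))) = 1/(-98 + 4) = 1/(-94) = -1/94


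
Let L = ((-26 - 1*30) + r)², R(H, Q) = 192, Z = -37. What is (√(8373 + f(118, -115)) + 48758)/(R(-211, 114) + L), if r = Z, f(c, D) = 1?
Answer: 48758/8841 + √8374/8841 ≈ 5.5253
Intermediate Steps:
r = -37
L = 8649 (L = ((-26 - 1*30) - 37)² = ((-26 - 30) - 37)² = (-56 - 37)² = (-93)² = 8649)
(√(8373 + f(118, -115)) + 48758)/(R(-211, 114) + L) = (√(8373 + 1) + 48758)/(192 + 8649) = (√8374 + 48758)/8841 = (48758 + √8374)*(1/8841) = 48758/8841 + √8374/8841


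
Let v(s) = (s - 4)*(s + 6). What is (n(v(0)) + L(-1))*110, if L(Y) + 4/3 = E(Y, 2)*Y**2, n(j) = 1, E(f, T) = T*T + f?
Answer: 880/3 ≈ 293.33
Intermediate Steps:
v(s) = (-4 + s)*(6 + s)
E(f, T) = f + T**2 (E(f, T) = T**2 + f = f + T**2)
L(Y) = -4/3 + Y**2*(4 + Y) (L(Y) = -4/3 + (Y + 2**2)*Y**2 = -4/3 + (Y + 4)*Y**2 = -4/3 + (4 + Y)*Y**2 = -4/3 + Y**2*(4 + Y))
(n(v(0)) + L(-1))*110 = (1 + (-4/3 + (-1)**2*(4 - 1)))*110 = (1 + (-4/3 + 1*3))*110 = (1 + (-4/3 + 3))*110 = (1 + 5/3)*110 = (8/3)*110 = 880/3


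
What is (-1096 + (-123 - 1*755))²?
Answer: 3896676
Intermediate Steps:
(-1096 + (-123 - 1*755))² = (-1096 + (-123 - 755))² = (-1096 - 878)² = (-1974)² = 3896676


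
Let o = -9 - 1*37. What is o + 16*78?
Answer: 1202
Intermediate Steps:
o = -46 (o = -9 - 37 = -46)
o + 16*78 = -46 + 16*78 = -46 + 1248 = 1202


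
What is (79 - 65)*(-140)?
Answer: -1960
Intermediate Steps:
(79 - 65)*(-140) = 14*(-140) = -1960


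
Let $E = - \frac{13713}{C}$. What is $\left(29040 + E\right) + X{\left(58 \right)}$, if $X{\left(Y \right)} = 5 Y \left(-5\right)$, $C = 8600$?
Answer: $\frac{237260287}{8600} \approx 27588.0$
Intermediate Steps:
$E = - \frac{13713}{8600} \approx -1.5945$
$X{\left(Y \right)} = - 25 Y$
$\left(29040 + E\right) + X{\left(58 \right)} = \left(29040 - \frac{13713}{8600}\right) - 1450 = \frac{249730287}{8600} - 1450 = \frac{237260287}{8600}$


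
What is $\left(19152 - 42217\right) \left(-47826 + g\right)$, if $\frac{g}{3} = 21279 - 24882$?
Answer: $1352416275$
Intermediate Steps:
$g = -10809$ ($g = 3 \left(21279 - 24882\right) = 3 \left(-3603\right) = -10809$)
$\left(19152 - 42217\right) \left(-47826 + g\right) = \left(19152 - 42217\right) \left(-47826 - 10809\right) = \left(-23065\right) \left(-58635\right) = 1352416275$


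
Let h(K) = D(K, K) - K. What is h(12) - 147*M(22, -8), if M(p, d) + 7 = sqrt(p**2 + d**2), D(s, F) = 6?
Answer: 1023 - 294*sqrt(137) ≈ -2418.2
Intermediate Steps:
h(K) = 6 - K
M(p, d) = -7 + sqrt(d**2 + p**2) (M(p, d) = -7 + sqrt(p**2 + d**2) = -7 + sqrt(d**2 + p**2))
h(12) - 147*M(22, -8) = (6 - 1*12) - 147*(-7 + sqrt((-8)**2 + 22**2)) = (6 - 12) - 147*(-7 + sqrt(64 + 484)) = -6 - 147*(-7 + sqrt(548)) = -6 - 147*(-7 + 2*sqrt(137)) = -6 + (1029 - 294*sqrt(137)) = 1023 - 294*sqrt(137)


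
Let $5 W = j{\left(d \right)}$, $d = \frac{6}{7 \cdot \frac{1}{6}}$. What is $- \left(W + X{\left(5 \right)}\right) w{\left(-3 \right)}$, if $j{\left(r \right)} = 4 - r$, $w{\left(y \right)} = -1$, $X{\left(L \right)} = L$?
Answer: $\frac{167}{35} \approx 4.7714$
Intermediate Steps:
$d = \frac{36}{7}$ ($d = \frac{6}{7 \cdot \frac{1}{6}} = \frac{6}{\frac{7}{6}} = 6 \cdot \frac{6}{7} = \frac{36}{7} \approx 5.1429$)
$W = - \frac{8}{35}$ ($W = \frac{4 - \frac{36}{7}}{5} = \frac{1}{5} \left(- \frac{8}{7}\right) = - \frac{8}{35} \approx -0.22857$)
$- \left(W + X{\left(5 \right)}\right) w{\left(-3 \right)} = - \left(- \frac{8}{35} + 5\right) \left(-1\right) = - \frac{167 \left(-1\right)}{35} = \left(-1\right) \left(- \frac{167}{35}\right) = \frac{167}{35}$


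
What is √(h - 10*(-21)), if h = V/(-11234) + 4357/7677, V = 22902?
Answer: 4*√2692747944817777/14373903 ≈ 14.441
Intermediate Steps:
h = -63436058/43121709 (h = 22902/(-11234) + 4357/7677 = 22902*(-1/11234) + 4357*(1/7677) = -11451/5617 + 4357/7677 = -63436058/43121709 ≈ -1.4711)
√(h - 10*(-21)) = √(-63436058/43121709 - 10*(-21)) = √(-63436058/43121709 + 210) = √(8992122832/43121709) = 4*√2692747944817777/14373903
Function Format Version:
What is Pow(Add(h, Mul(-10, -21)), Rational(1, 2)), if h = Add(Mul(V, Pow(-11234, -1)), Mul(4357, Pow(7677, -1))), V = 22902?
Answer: Mul(Rational(4, 14373903), Pow(2692747944817777, Rational(1, 2))) ≈ 14.441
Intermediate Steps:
h = Rational(-63436058, 43121709) (h = Add(Mul(22902, Pow(-11234, -1)), Mul(4357, Pow(7677, -1))) = Add(Mul(22902, Rational(-1, 11234)), Mul(4357, Rational(1, 7677))) = Add(Rational(-11451, 5617), Rational(4357, 7677)) = Rational(-63436058, 43121709) ≈ -1.4711)
Pow(Add(h, Mul(-10, -21)), Rational(1, 2)) = Pow(Add(Rational(-63436058, 43121709), Mul(-10, -21)), Rational(1, 2)) = Pow(Add(Rational(-63436058, 43121709), 210), Rational(1, 2)) = Pow(Rational(8992122832, 43121709), Rational(1, 2)) = Mul(Rational(4, 14373903), Pow(2692747944817777, Rational(1, 2)))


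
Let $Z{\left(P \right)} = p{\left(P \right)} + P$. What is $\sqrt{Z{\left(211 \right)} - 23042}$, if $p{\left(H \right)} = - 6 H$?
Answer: $i \sqrt{24097} \approx 155.23 i$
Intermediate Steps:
$Z{\left(P \right)} = - 5 P$ ($Z{\left(P \right)} = - 6 P + P = - 5 P$)
$\sqrt{Z{\left(211 \right)} - 23042} = \sqrt{\left(-5\right) 211 - 23042} = \sqrt{-1055 - 23042} = \sqrt{-24097} = i \sqrt{24097}$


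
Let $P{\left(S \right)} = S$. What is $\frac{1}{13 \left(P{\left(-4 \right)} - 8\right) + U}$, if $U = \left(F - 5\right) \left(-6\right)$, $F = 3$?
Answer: $- \frac{1}{144} \approx -0.0069444$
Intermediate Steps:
$U = 12$ ($U = \left(3 - 5\right) \left(-6\right) = \left(-2\right) \left(-6\right) = 12$)
$\frac{1}{13 \left(P{\left(-4 \right)} - 8\right) + U} = \frac{1}{13 \left(-4 - 8\right) + 12} = \frac{1}{13 \left(-12\right) + 12} = \frac{1}{-156 + 12} = \frac{1}{-144} = - \frac{1}{144}$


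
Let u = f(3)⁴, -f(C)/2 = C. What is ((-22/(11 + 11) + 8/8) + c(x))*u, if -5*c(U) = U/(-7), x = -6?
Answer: -7776/35 ≈ -222.17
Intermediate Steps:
f(C) = -2*C
c(U) = U/35 (c(U) = -U/(5*(-7)) = -U*(-1)/(5*7) = -(-1)*U/35 = U/35)
u = 1296 (u = (-2*3)⁴ = (-6)⁴ = 1296)
((-22/(11 + 11) + 8/8) + c(x))*u = ((-22/(11 + 11) + 8/8) + (1/35)*(-6))*1296 = ((-22/22 + 8*(⅛)) - 6/35)*1296 = ((-22*1/22 + 1) - 6/35)*1296 = ((-1 + 1) - 6/35)*1296 = (0 - 6/35)*1296 = -6/35*1296 = -7776/35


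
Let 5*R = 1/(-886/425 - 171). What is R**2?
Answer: 7225/5411220721 ≈ 1.3352e-6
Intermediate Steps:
R = -85/73561 (R = 1/(5*(-886/425 - 171)) = 1/(5*(-73561/425)) = (1/5)*(-425/73561) = -85/73561 ≈ -0.0011555)
R**2 = (-85/73561)**2 = 7225/5411220721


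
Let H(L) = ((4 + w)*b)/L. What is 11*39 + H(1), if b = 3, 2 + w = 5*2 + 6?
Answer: 483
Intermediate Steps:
w = 14 (w = -2 + (5*2 + 6) = -2 + (10 + 6) = -2 + 16 = 14)
H(L) = 54/L (H(L) = ((4 + 14)*3)/L = (18*3)/L = 54/L)
11*39 + H(1) = 11*39 + 54/1 = 429 + 54*1 = 429 + 54 = 483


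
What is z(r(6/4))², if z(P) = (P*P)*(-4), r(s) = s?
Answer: 81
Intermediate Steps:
z(P) = -4*P² (z(P) = P²*(-4) = -4*P²)
z(r(6/4))² = (-4*(6/4)²)² = (-4*(6*(¼))²)² = (-4*(3/2)²)² = (-4*9/4)² = (-9)² = 81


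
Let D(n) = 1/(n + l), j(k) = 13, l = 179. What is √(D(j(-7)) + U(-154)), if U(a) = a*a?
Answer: √13660419/24 ≈ 154.00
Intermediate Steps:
D(n) = 1/(179 + n) (D(n) = 1/(n + 179) = 1/(179 + n))
U(a) = a²
√(D(j(-7)) + U(-154)) = √(1/(179 + 13) + (-154)²) = √(1/192 + 23716) = √(4553473/192) = √13660419/24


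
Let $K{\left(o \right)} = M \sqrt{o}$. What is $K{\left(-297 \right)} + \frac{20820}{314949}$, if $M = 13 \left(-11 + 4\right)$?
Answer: $\frac{6940}{104983} - 273 i \sqrt{33} \approx 0.066106 - 1568.3 i$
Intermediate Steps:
$M = -91$ ($M = 13 \left(-7\right) = -91$)
$K{\left(o \right)} = - 91 \sqrt{o}$
$K{\left(-297 \right)} + \frac{20820}{314949} = - 91 \sqrt{-297} + \frac{20820}{314949} = - 91 \cdot 3 i \sqrt{33} + 20820 \cdot \frac{1}{314949} = - 273 i \sqrt{33} + \frac{6940}{104983} = \frac{6940}{104983} - 273 i \sqrt{33}$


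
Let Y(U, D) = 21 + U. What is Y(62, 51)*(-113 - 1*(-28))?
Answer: -7055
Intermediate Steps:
Y(62, 51)*(-113 - 1*(-28)) = (21 + 62)*(-113 - 1*(-28)) = 83*(-113 + 28) = 83*(-85) = -7055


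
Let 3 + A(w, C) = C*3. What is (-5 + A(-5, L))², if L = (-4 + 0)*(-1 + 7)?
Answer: 6400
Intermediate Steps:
L = -24 (L = -4*6 = -24)
A(w, C) = -3 + 3*C (A(w, C) = -3 + C*3 = -3 + 3*C)
(-5 + A(-5, L))² = (-5 + (-3 + 3*(-24)))² = (-5 + (-3 - 72))² = (-5 - 75)² = (-80)² = 6400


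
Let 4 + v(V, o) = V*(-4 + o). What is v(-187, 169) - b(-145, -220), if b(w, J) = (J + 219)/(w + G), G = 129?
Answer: -493745/16 ≈ -30859.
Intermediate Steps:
v(V, o) = -4 + V*(-4 + o)
b(w, J) = (219 + J)/(129 + w) (b(w, J) = (J + 219)/(w + 129) = (219 + J)/(129 + w))
v(-187, 169) - b(-145, -220) = (-4 - 4*(-187) - 187*169) - (219 - 220)/(129 - 145) = (-4 + 748 - 31603) - (-1)/(-16) = -30859 - (-1)*(-1)/16 = -30859 - 1*1/16 = -30859 - 1/16 = -493745/16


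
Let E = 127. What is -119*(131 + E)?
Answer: -30702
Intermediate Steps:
-119*(131 + E) = -119*(131 + 127) = -119*258 = -30702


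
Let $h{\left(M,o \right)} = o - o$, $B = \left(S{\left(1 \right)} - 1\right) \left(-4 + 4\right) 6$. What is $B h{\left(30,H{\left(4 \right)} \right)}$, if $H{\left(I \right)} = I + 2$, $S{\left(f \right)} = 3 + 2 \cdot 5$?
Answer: $0$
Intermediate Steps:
$S{\left(f \right)} = 13$ ($S{\left(f \right)} = 3 + 10 = 13$)
$H{\left(I \right)} = 2 + I$
$B = 0$ ($B = \left(13 - 1\right) \left(-4 + 4\right) 6 = 12 \cdot 0 \cdot 6 = 0 \cdot 6 = 0$)
$h{\left(M,o \right)} = 0$
$B h{\left(30,H{\left(4 \right)} \right)} = 0 \cdot 0 = 0$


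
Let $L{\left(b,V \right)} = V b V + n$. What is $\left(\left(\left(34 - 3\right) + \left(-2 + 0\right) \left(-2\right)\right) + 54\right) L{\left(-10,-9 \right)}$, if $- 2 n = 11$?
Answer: $- \frac{145159}{2} \approx -72580.0$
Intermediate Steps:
$n = - \frac{11}{2}$ ($n = \left(- \frac{1}{2}\right) 11 = - \frac{11}{2} \approx -5.5$)
$L{\left(b,V \right)} = - \frac{11}{2} + b V^{2}$ ($L{\left(b,V \right)} = V b V - \frac{11}{2} = b V^{2} - \frac{11}{2} = - \frac{11}{2} + b V^{2}$)
$\left(\left(\left(34 - 3\right) + \left(-2 + 0\right) \left(-2\right)\right) + 54\right) L{\left(-10,-9 \right)} = \left(\left(\left(34 - 3\right) + \left(-2 + 0\right) \left(-2\right)\right) + 54\right) \left(- \frac{11}{2} - 10 \left(-9\right)^{2}\right) = \left(\left(31 - -4\right) + 54\right) \left(- \frac{11}{2} - 810\right) = \left(\left(31 + 4\right) + 54\right) \left(- \frac{11}{2} - 810\right) = \left(35 + 54\right) \left(- \frac{1631}{2}\right) = 89 \left(- \frac{1631}{2}\right) = - \frac{145159}{2}$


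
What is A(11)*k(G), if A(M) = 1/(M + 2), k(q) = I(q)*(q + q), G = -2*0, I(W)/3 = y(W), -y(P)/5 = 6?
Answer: 0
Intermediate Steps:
y(P) = -30 (y(P) = -5*6 = -30)
I(W) = -90 (I(W) = 3*(-30) = -90)
G = 0
k(q) = -180*q (k(q) = -90*(q + q) = -180*q)
A(M) = 1/(2 + M)
A(11)*k(G) = (-180*0)/(2 + 11) = 0/13 = (1/13)*0 = 0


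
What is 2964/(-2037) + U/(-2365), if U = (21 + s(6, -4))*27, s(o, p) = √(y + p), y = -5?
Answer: -2721613/1605835 - 81*I/2365 ≈ -1.6948 - 0.034249*I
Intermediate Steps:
s(o, p) = √(-5 + p)
U = 567 + 81*I (U = (21 + √(-5 - 4))*27 = (21 + √(-9))*27 = (21 + 3*I)*27 = 567 + 81*I ≈ 567.0 + 81.0*I)
2964/(-2037) + U/(-2365) = 2964/(-2037) + (567 + 81*I)/(-2365) = 2964*(-1/2037) + (567 + 81*I)*(-1/2365) = -988/679 + (-567/2365 - 81*I/2365) = -2721613/1605835 - 81*I/2365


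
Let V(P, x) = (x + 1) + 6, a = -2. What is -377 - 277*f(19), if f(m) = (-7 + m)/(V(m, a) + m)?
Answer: -1031/2 ≈ -515.50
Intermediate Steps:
V(P, x) = 7 + x (V(P, x) = (1 + x) + 6 = 7 + x)
f(m) = (-7 + m)/(5 + m) (f(m) = (-7 + m)/((7 - 2) + m) = (-7 + m)/(5 + m))
-377 - 277*f(19) = -377 - 277*(-7 + 19)/(5 + 19) = -377 - 277*12/24 = -377 - 277*1/2 = -377 - 277/2 = -1031/2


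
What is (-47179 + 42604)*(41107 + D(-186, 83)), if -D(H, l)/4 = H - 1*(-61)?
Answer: -190352025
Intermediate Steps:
D(H, l) = -244 - 4*H (D(H, l) = -4*(H - 1*(-61)) = -4*(H + 61) = -4*(61 + H) = -244 - 4*H)
(-47179 + 42604)*(41107 + D(-186, 83)) = (-47179 + 42604)*(41107 + (-244 - 4*(-186))) = -4575*(41107 + (-244 + 744)) = -4575*(41107 + 500) = -4575*41607 = -190352025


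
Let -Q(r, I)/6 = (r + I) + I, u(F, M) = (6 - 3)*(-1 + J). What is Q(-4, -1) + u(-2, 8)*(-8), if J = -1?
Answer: 84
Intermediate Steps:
u(F, M) = -6 (u(F, M) = (6 - 3)*(-1 - 1) = 3*(-2) = -6)
Q(r, I) = -12*I - 6*r (Q(r, I) = -6*((r + I) + I) = -6*((I + r) + I) = -6*(r + 2*I) = -12*I - 6*r)
Q(-4, -1) + u(-2, 8)*(-8) = (-12*(-1) - 6*(-4)) - 6*(-8) = (12 + 24) + 48 = 36 + 48 = 84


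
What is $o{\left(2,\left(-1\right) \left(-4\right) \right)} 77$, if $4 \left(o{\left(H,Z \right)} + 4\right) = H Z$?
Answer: $-154$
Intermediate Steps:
$o{\left(H,Z \right)} = -4 + \frac{H Z}{4}$
$o{\left(2,\left(-1\right) \left(-4\right) \right)} 77 = \left(-4 + \frac{1}{4} \cdot 2 \left(\left(-1\right) \left(-4\right)\right)\right) 77 = \left(-4 + \frac{1}{4} \cdot 2 \cdot 4\right) 77 = \left(-4 + 2\right) 77 = \left(-2\right) 77 = -154$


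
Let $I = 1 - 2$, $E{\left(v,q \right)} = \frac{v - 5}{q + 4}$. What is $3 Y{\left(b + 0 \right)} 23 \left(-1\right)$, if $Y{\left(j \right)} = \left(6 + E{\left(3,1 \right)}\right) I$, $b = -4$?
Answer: $\frac{1932}{5} \approx 386.4$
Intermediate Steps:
$E{\left(v,q \right)} = \frac{-5 + v}{4 + q}$
$I = -1$
$Y{\left(j \right)} = - \frac{28}{5}$ ($Y{\left(j \right)} = \left(6 + \frac{-5 + 3}{4 + 1}\right) \left(-1\right) = \left(6 + \frac{1}{5} \left(-2\right)\right) \left(-1\right) = \left(6 - \frac{2}{5}\right) \left(-1\right) = \frac{28}{5} \left(-1\right) = - \frac{28}{5}$)
$3 Y{\left(b + 0 \right)} 23 \left(-1\right) = 3 \left(- \frac{28}{5}\right) 23 \left(-1\right) = \left(- \frac{84}{5}\right) 23 \left(-1\right) = \left(- \frac{1932}{5}\right) \left(-1\right) = \frac{1932}{5}$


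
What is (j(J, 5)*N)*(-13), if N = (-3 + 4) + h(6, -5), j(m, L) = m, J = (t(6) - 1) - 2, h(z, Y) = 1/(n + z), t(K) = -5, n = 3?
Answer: 1040/9 ≈ 115.56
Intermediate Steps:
h(z, Y) = 1/(3 + z)
J = -8 (J = (-5 - 1) - 2 = -6 - 2 = -8)
N = 10/9 (N = (-3 + 4) + 1/(3 + 6) = 1 + 1/9 = 1 + ⅑ = 10/9 ≈ 1.1111)
(j(J, 5)*N)*(-13) = -8*10/9*(-13) = -80/9*(-13) = 1040/9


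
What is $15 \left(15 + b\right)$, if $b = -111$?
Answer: $-1440$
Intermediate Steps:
$15 \left(15 + b\right) = 15 \left(15 - 111\right) = 15 \left(-96\right) = -1440$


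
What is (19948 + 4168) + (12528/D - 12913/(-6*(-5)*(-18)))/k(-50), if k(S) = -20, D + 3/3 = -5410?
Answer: 1409246993677/58438800 ≈ 24115.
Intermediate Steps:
D = -5411 (D = -1 - 5410 = -5411)
(19948 + 4168) + (12528/D - 12913/(-6*(-5)*(-18)))/k(-50) = (19948 + 4168) + (12528/(-5411) - 12913/(-6*(-5)*(-18)))/(-20) = 24116 + (12528*(-1/5411) - 12913/(30*(-18)))*(-1/20) = 24116 + (-12528/5411 - 12913/(-540))*(-1/20) = 24116 + (-12528/5411 - 12913*(-1/540))*(-1/20) = 24116 + (-12528/5411 + 12913/540)*(-1/20) = 24116 + (63107123/2921940)*(-1/20) = 24116 - 63107123/58438800 = 1409246993677/58438800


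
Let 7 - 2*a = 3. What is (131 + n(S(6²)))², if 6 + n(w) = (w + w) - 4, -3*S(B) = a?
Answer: 128881/9 ≈ 14320.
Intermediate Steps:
a = 2 (a = 7/2 - ½*3 = 7/2 - 3/2 = 2)
S(B) = -⅔ (S(B) = -⅓*2 = -⅔)
n(w) = -10 + 2*w (n(w) = -6 + ((w + w) - 4) = -6 + (2*w - 4) = -6 + (-4 + 2*w) = -10 + 2*w)
(131 + n(S(6²)))² = (131 + (-10 + 2*(-⅔)))² = (131 + (-10 - 4/3))² = (131 - 34/3)² = (359/3)² = 128881/9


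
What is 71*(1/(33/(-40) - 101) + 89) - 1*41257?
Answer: -142305314/4073 ≈ -34939.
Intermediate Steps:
71*(1/(33/(-40) - 101) + 89) - 1*41257 = 71*(1/(33*(-1/40) - 101) + 89) - 41257 = 71*(1/(-33/40 - 101) + 89) - 41257 = 71*(1/(-4073/40) + 89) - 41257 = 71*(-40/4073 + 89) - 41257 = 71*(362457/4073) - 41257 = 25734447/4073 - 41257 = -142305314/4073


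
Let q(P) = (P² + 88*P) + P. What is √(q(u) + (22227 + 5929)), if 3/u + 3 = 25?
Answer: √13633387/22 ≈ 167.83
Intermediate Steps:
u = 3/22 (u = 3/(-3 + 25) = 3/22 ≈ 0.13636)
q(P) = P² + 89*P
√(q(u) + (22227 + 5929)) = √(3*(89 + 3/22)/22 + (22227 + 5929)) = √((3/22)*(1961/22) + 28156) = √(5883/484 + 28156) = √(13633387/484) = √13633387/22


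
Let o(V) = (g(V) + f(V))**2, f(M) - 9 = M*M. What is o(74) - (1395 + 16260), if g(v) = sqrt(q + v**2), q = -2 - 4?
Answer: 30073040 + 10970*sqrt(5470) ≈ 3.0884e+7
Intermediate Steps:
f(M) = 9 + M**2 (f(M) = 9 + M*M = 9 + M**2)
q = -6
g(v) = sqrt(-6 + v**2)
o(V) = (9 + V**2 + sqrt(-6 + V**2))**2 (o(V) = (sqrt(-6 + V**2) + (9 + V**2))**2 = (9 + V**2 + sqrt(-6 + V**2))**2)
o(74) - (1395 + 16260) = (9 + 74**2 + sqrt(-6 + 74**2))**2 - (1395 + 16260) = (9 + 5476 + sqrt(-6 + 5476))**2 - 1*17655 = (9 + 5476 + sqrt(5470))**2 - 17655 = (5485 + sqrt(5470))**2 - 17655 = -17655 + (5485 + sqrt(5470))**2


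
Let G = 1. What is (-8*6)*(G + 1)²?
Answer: -192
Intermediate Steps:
(-8*6)*(G + 1)² = (-8*6)*(1 + 1)² = -48*2² = -48*4 = -192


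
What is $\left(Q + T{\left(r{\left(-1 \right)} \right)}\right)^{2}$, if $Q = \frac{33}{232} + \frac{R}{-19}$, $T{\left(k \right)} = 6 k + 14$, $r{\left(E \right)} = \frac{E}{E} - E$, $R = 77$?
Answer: $\frac{9481111641}{19430464} \approx 487.95$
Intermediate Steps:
$r{\left(E \right)} = 1 - E$
$T{\left(k \right)} = 14 + 6 k$
$Q = - \frac{17237}{4408}$ ($Q = \frac{33}{232} + \frac{77}{-19} = 33 \cdot \frac{1}{232} + 77 \left(- \frac{1}{19}\right) = \frac{33}{232} - \frac{77}{19} = - \frac{17237}{4408} \approx -3.9104$)
$\left(Q + T{\left(r{\left(-1 \right)} \right)}\right)^{2} = \left(- \frac{17237}{4408} + \left(14 + 6 \left(1 - -1\right)\right)\right)^{2} = \left(- \frac{17237}{4408} + \left(14 + 6 \left(1 + 1\right)\right)\right)^{2} = \left(- \frac{17237}{4408} + \left(14 + 6 \cdot 2\right)\right)^{2} = \left(- \frac{17237}{4408} + \left(14 + 12\right)\right)^{2} = \left(- \frac{17237}{4408} + 26\right)^{2} = \left(\frac{97371}{4408}\right)^{2} = \frac{9481111641}{19430464}$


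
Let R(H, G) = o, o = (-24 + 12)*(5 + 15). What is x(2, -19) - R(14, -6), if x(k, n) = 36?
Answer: 276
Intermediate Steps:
o = -240 (o = -12*20 = -240)
R(H, G) = -240
x(2, -19) - R(14, -6) = 36 - 1*(-240) = 36 + 240 = 276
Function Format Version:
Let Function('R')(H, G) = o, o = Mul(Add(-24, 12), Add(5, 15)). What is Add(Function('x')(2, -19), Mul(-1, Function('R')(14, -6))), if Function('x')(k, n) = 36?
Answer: 276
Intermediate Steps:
o = -240 (o = Mul(-12, 20) = -240)
Function('R')(H, G) = -240
Add(Function('x')(2, -19), Mul(-1, Function('R')(14, -6))) = Add(36, Mul(-1, -240)) = Add(36, 240) = 276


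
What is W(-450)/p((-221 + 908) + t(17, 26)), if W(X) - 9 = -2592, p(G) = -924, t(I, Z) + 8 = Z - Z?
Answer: 123/44 ≈ 2.7955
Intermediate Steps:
t(I, Z) = -8 (t(I, Z) = -8 + (Z - Z) = -8 + 0 = -8)
W(X) = -2583 (W(X) = 9 - 2592 = -2583)
W(-450)/p((-221 + 908) + t(17, 26)) = -2583/(-924) = -2583*(-1/924) = 123/44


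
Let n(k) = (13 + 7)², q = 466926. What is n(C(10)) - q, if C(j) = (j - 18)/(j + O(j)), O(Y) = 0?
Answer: -466526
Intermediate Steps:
C(j) = (-18 + j)/j (C(j) = (j - 18)/(j + 0) = (-18 + j)/j)
n(k) = 400 (n(k) = 20² = 400)
n(C(10)) - q = 400 - 1*466926 = 400 - 466926 = -466526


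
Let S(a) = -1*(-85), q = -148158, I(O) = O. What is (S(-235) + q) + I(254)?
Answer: -147819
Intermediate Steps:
S(a) = 85
(S(-235) + q) + I(254) = (85 - 148158) + 254 = -148073 + 254 = -147819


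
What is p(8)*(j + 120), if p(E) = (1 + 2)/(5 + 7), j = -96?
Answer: 6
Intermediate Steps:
p(E) = ¼ (p(E) = 3/12 = 3*(1/12) = ¼)
p(8)*(j + 120) = (-96 + 120)/4 = (¼)*24 = 6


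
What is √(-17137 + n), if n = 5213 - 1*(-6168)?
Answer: 2*I*√1439 ≈ 75.868*I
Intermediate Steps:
n = 11381 (n = 5213 + 6168 = 11381)
√(-17137 + n) = √(-17137 + 11381) = √(-5756) = 2*I*√1439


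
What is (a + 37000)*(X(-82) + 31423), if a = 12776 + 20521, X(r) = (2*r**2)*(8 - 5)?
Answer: 5045004799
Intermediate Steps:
X(r) = 6*r**2 (X(r) = (2*r**2)*3 = 6*r**2)
a = 33297
(a + 37000)*(X(-82) + 31423) = (33297 + 37000)*(6*(-82)**2 + 31423) = 70297*(6*6724 + 31423) = 70297*(40344 + 31423) = 70297*71767 = 5045004799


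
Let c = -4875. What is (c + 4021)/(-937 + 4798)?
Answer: -854/3861 ≈ -0.22119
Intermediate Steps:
(c + 4021)/(-937 + 4798) = (-4875 + 4021)/(-937 + 4798) = -854/3861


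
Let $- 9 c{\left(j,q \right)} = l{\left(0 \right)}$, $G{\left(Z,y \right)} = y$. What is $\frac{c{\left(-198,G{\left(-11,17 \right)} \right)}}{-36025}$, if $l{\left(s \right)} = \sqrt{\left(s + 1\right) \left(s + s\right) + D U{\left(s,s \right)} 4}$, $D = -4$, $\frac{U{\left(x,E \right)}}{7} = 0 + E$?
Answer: $0$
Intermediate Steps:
$U{\left(x,E \right)} = 7 E$ ($U{\left(x,E \right)} = 7 \left(0 + E\right) = 7 E$)
$l{\left(s \right)} = \sqrt{- 112 s + 2 s \left(1 + s\right)}$ ($l{\left(s \right)} = \sqrt{\left(s + 1\right) \left(s + s\right) + - 4 \cdot 7 s 4} = \sqrt{\left(1 + s\right) 2 s + - 28 s 4} = \sqrt{2 s \left(1 + s\right) - 112 s} = \sqrt{- 112 s + 2 s \left(1 + s\right)}$)
$c{\left(j,q \right)} = 0$ ($c{\left(j,q \right)} = - \frac{\sqrt{2} \sqrt{0 \left(-55 + 0\right)}}{9} = - \frac{\sqrt{2} \sqrt{0 \left(-55\right)}}{9} = - \frac{\sqrt{2} \sqrt{0}}{9} = - \frac{\sqrt{2} \cdot 0}{9} = \left(- \frac{1}{9}\right) 0 = 0$)
$\frac{c{\left(-198,G{\left(-11,17 \right)} \right)}}{-36025} = \frac{0}{-36025} = 0 \left(- \frac{1}{36025}\right) = 0$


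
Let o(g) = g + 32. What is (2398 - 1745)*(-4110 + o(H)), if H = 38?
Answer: -2638120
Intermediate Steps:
o(g) = 32 + g
(2398 - 1745)*(-4110 + o(H)) = (2398 - 1745)*(-4110 + (32 + 38)) = 653*(-4110 + 70) = 653*(-4040) = -2638120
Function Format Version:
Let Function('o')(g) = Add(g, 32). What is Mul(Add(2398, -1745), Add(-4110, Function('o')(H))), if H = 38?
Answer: -2638120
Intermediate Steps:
Function('o')(g) = Add(32, g)
Mul(Add(2398, -1745), Add(-4110, Function('o')(H))) = Mul(Add(2398, -1745), Add(-4110, Add(32, 38))) = Mul(653, Add(-4110, 70)) = Mul(653, -4040) = -2638120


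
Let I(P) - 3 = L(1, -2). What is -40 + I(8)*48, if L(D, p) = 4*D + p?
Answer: 200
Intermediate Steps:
L(D, p) = p + 4*D
I(P) = 5 (I(P) = 3 + (-2 + 4*1) = 3 + (-2 + 4) = 3 + 2 = 5)
-40 + I(8)*48 = -40 + 5*48 = -40 + 240 = 200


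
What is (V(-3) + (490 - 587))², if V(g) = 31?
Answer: 4356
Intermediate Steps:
(V(-3) + (490 - 587))² = (31 + (490 - 587))² = (31 - 97)² = (-66)² = 4356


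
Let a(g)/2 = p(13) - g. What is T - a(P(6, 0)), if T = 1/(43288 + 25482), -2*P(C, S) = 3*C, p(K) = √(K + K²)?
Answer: -1237859/68770 - 2*√182 ≈ -44.981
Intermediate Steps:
P(C, S) = -3*C/2
T = 1/68770 ≈ 1.4541e-5
a(g) = -2*g + 2*√182 (a(g) = 2*(√(13*(1 + 13)) - g) = 2*(√(13*14) - g) = 2*(√182 - g) = -2*g + 2*√182)
T - a(P(6, 0)) = 1/68770 - (-(-3)*6 + 2*√182) = 1/68770 - (-2*(-9) + 2*√182) = 1/68770 - (18 + 2*√182) = 1/68770 + (-18 - 2*√182) = -1237859/68770 - 2*√182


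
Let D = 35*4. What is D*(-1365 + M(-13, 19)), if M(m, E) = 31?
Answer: -186760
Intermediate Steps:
D = 140
D*(-1365 + M(-13, 19)) = 140*(-1365 + 31) = 140*(-1334) = -186760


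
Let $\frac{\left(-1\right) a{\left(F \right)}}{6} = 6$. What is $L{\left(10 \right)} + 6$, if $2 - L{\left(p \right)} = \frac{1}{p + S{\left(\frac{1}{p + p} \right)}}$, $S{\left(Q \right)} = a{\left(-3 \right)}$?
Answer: $\frac{209}{26} \approx 8.0385$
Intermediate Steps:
$a{\left(F \right)} = -36$ ($a{\left(F \right)} = \left(-6\right) 6 = -36$)
$S{\left(Q \right)} = -36$
$L{\left(p \right)} = 2 - \frac{1}{-36 + p}$ ($L{\left(p \right)} = 2 - \frac{1}{p - 36} = 2 - \frac{1}{-36 + p}$)
$L{\left(10 \right)} + 6 = \frac{-73 + 2 \cdot 10}{-36 + 10} + 6 = \frac{-73 + 20}{-26} + 6 = \left(- \frac{1}{26}\right) \left(-53\right) + 6 = \frac{53}{26} + 6 = \frac{209}{26}$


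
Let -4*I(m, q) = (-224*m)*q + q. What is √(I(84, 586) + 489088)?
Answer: 3*√1442438/2 ≈ 1801.5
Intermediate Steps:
I(m, q) = -q/4 + 56*m*q (I(m, q) = -((-224*m)*q + q)/4 = -(-224*m*q + q)/4 = -(q - 224*m*q)/4 = -q/4 + 56*m*q)
√(I(84, 586) + 489088) = √((¼)*586*(-1 + 224*84) + 489088) = √((¼)*586*(-1 + 18816) + 489088) = √((¼)*586*18815 + 489088) = √(5512795/2 + 489088) = √(6490971/2) = 3*√1442438/2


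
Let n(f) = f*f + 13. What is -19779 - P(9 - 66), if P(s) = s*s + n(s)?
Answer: -26290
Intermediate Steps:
n(f) = 13 + f**2 (n(f) = f**2 + 13 = 13 + f**2)
P(s) = 13 + 2*s**2 (P(s) = s*s + (13 + s**2) = s**2 + (13 + s**2) = 13 + 2*s**2)
-19779 - P(9 - 66) = -19779 - (13 + 2*(9 - 66)**2) = -19779 - (13 + 2*(-57)**2) = -19779 - (13 + 2*3249) = -19779 - (13 + 6498) = -19779 - 1*6511 = -19779 - 6511 = -26290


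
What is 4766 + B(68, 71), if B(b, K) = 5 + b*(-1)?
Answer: 4703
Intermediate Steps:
B(b, K) = 5 - b
4766 + B(68, 71) = 4766 + (5 - 1*68) = 4766 + (5 - 68) = 4766 - 63 = 4703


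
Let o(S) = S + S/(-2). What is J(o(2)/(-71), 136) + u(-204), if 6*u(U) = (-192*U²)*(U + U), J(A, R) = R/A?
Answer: 543328840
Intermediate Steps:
o(S) = S/2 (o(S) = S + S*(-½) = S - S/2 = S/2)
u(U) = -64*U³ (u(U) = ((-192*U²)*(U + U))/6 = ((-192*U²)*(2*U))/6 = (-384*U³)/6 = -64*U³)
J(o(2)/(-71), 136) + u(-204) = 136/((((½)*2)/(-71))) - 64*(-204)³ = 136/((1*(-1/71))) - 64*(-8489664) = 136/(-1/71) + 543338496 = 136*(-71) + 543338496 = -9656 + 543338496 = 543328840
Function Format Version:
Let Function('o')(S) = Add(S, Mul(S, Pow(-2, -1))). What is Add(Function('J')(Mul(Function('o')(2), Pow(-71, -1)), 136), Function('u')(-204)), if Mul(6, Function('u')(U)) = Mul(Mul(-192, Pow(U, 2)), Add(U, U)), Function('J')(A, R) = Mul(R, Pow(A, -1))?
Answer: 543328840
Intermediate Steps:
Function('o')(S) = Mul(Rational(1, 2), S) (Function('o')(S) = Add(S, Mul(S, Rational(-1, 2))) = Add(S, Mul(Rational(-1, 2), S)) = Mul(Rational(1, 2), S))
Function('u')(U) = Mul(-64, Pow(U, 3)) (Function('u')(U) = Mul(Rational(1, 6), Mul(Mul(-192, Pow(U, 2)), Add(U, U))) = Mul(Rational(1, 6), Mul(Mul(-192, Pow(U, 2)), Mul(2, U))) = Mul(Rational(1, 6), Mul(-384, Pow(U, 3))) = Mul(-64, Pow(U, 3)))
Add(Function('J')(Mul(Function('o')(2), Pow(-71, -1)), 136), Function('u')(-204)) = Add(Mul(136, Pow(Mul(Mul(Rational(1, 2), 2), Pow(-71, -1)), -1)), Mul(-64, Pow(-204, 3))) = Add(Mul(136, Pow(Mul(1, Rational(-1, 71)), -1)), Mul(-64, -8489664)) = Add(Mul(136, Pow(Rational(-1, 71), -1)), 543338496) = Add(Mul(136, -71), 543338496) = Add(-9656, 543338496) = 543328840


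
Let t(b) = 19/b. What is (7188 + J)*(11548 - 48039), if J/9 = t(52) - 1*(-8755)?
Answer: -12550902609/4 ≈ -3.1377e+9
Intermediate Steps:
J = 4097511/52 (J = 9*(19/52 - 1*(-8755)) = 9*(19*(1/52) + 8755) = 9*(19/52 + 8755) = 9*(455279/52) = 4097511/52 ≈ 78798.)
(7188 + J)*(11548 - 48039) = (7188 + 4097511/52)*(11548 - 48039) = (4471287/52)*(-36491) = -12550902609/4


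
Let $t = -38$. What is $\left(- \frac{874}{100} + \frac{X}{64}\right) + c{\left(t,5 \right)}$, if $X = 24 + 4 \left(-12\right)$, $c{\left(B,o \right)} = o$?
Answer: $- \frac{823}{200} \approx -4.115$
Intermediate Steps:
$X = -24$ ($X = 24 - 48 = -24$)
$\left(- \frac{874}{100} + \frac{X}{64}\right) + c{\left(t,5 \right)} = \left(- \frac{874}{100} - \frac{24}{64}\right) + 5 = \left(\left(-874\right) \frac{1}{100} - \frac{3}{8}\right) + 5 = \left(- \frac{437}{50} - \frac{3}{8}\right) + 5 = - \frac{1823}{200} + 5 = - \frac{823}{200}$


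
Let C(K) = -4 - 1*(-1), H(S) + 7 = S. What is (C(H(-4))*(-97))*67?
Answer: 19497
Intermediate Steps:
H(S) = -7 + S
C(K) = -3 (C(K) = -4 + 1 = -3)
(C(H(-4))*(-97))*67 = -3*(-97)*67 = 291*67 = 19497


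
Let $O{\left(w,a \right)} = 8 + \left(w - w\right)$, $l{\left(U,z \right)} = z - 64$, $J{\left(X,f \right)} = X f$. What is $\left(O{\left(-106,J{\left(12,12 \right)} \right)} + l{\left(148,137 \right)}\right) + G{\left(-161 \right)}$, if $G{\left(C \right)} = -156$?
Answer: $-75$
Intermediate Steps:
$l{\left(U,z \right)} = -64 + z$
$O{\left(w,a \right)} = 8$ ($O{\left(w,a \right)} = 8 + 0 = 8$)
$\left(O{\left(-106,J{\left(12,12 \right)} \right)} + l{\left(148,137 \right)}\right) + G{\left(-161 \right)} = \left(8 + \left(-64 + 137\right)\right) - 156 = \left(8 + 73\right) - 156 = 81 - 156 = -75$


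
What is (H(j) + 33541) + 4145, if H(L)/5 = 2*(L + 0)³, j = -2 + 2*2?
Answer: 37766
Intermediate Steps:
j = 2 (j = -2 + 4 = 2)
H(L) = 10*L³ (H(L) = 5*(2*(L + 0)³) = 5*(2*L³) = 10*L³)
(H(j) + 33541) + 4145 = (10*2³ + 33541) + 4145 = (10*8 + 33541) + 4145 = (80 + 33541) + 4145 = 33621 + 4145 = 37766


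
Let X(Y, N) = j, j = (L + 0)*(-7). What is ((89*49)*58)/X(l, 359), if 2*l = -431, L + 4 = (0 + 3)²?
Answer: -36134/5 ≈ -7226.8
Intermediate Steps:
L = 5 (L = -4 + (0 + 3)² = -4 + 3² = -4 + 9 = 5)
l = -431/2 (l = (½)*(-431) = -431/2 ≈ -215.50)
j = -35 (j = (5 + 0)*(-7) = 5*(-7) = -35)
X(Y, N) = -35
((89*49)*58)/X(l, 359) = ((89*49)*58)/(-35) = (4361*58)*(-1/35) = 252938*(-1/35) = -36134/5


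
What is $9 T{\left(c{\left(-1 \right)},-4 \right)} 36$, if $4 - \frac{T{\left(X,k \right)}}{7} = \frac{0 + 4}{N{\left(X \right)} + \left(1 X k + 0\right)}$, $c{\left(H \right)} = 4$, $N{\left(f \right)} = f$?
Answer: $9828$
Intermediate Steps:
$T{\left(X,k \right)} = 28 - \frac{28}{X + X k}$ ($T{\left(X,k \right)} = 28 - 7 \frac{0 + 4}{X + \left(1 X k + 0\right)} = 28 - 7 \frac{4}{X + \left(X k + 0\right)} = 28 - 7 \frac{4}{X + X k} = 28 - \frac{28}{X + X k}$)
$9 T{\left(c{\left(-1 \right)},-4 \right)} 36 = 9 \frac{28 \left(-1 + 4 + 4 \left(-4\right)\right)}{4 \left(1 - 4\right)} 36 = 9 \cdot 28 \cdot \frac{1}{4} \frac{1}{-3} \left(-1 + 4 - 16\right) 36 = 9 \cdot 28 \cdot \frac{1}{4} \left(- \frac{1}{3}\right) \left(-13\right) 36 = 9 \cdot \frac{91}{3} \cdot 36 = 273 \cdot 36 = 9828$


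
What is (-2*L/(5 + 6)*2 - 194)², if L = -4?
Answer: 4485924/121 ≈ 37074.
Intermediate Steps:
(-2*L/(5 + 6)*2 - 194)² = (-(-8)/(5 + 6)*2 - 194)² = (-(-8)/11*2 - 194)² = (-2*(-4/11)*2 - 194)² = ((8/11)*2 - 194)² = (16/11 - 194)² = (-2118/11)² = 4485924/121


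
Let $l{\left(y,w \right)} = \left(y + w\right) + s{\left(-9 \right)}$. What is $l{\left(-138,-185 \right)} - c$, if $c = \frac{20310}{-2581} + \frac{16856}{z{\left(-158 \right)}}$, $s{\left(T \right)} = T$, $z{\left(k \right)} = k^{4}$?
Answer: $- \frac{65169878764451}{201060318122} \approx -324.13$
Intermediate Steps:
$c = - \frac{1582146852053}{201060318122}$ ($c = \frac{20310}{-2581} + \frac{16856}{\left(-158\right)^{4}} = 20310 \left(- \frac{1}{2581}\right) + \frac{16856}{623201296} = - \frac{20310}{2581} + 16856 \cdot \frac{1}{623201296} = - \frac{20310}{2581} + \frac{2107}{77900162} = - \frac{1582146852053}{201060318122} \approx -7.869$)
$l{\left(y,w \right)} = -9 + w + y$ ($l{\left(y,w \right)} = \left(y + w\right) - 9 = \left(w + y\right) - 9 = -9 + w + y$)
$l{\left(-138,-185 \right)} - c = \left(-9 - 185 - 138\right) - - \frac{1582146852053}{201060318122} = -332 + \frac{1582146852053}{201060318122} = - \frac{65169878764451}{201060318122}$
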